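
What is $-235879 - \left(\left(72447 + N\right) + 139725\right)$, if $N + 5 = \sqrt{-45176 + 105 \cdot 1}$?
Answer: $-448046 - i \sqrt{45071} \approx -4.4805 \cdot 10^{5} - 212.3 i$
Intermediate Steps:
$N = -5 + i \sqrt{45071}$ ($N = -5 + \sqrt{-45176 + 105 \cdot 1} = -5 + \sqrt{-45176 + 105} = -5 + \sqrt{-45071} = -5 + i \sqrt{45071} \approx -5.0 + 212.3 i$)
$-235879 - \left(\left(72447 + N\right) + 139725\right) = -235879 - \left(\left(72447 - \left(5 - i \sqrt{45071}\right)\right) + 139725\right) = -235879 - \left(\left(72442 + i \sqrt{45071}\right) + 139725\right) = -235879 - \left(212167 + i \sqrt{45071}\right) = -448046 - i \sqrt{45071}$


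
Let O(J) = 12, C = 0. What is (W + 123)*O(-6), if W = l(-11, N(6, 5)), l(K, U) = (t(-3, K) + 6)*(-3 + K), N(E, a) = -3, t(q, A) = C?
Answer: 468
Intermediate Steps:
t(q, A) = 0
l(K, U) = -18 + 6*K (l(K, U) = (0 + 6)*(-3 + K) = 6*(-3 + K) = -18 + 6*K)
W = -84 (W = -18 + 6*(-11) = -18 - 66 = -84)
(W + 123)*O(-6) = (-84 + 123)*12 = 39*12 = 468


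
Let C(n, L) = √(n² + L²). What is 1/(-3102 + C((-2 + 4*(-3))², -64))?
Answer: -1551/4789946 - √2657/2394973 ≈ -0.00034533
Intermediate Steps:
C(n, L) = √(L² + n²)
1/(-3102 + C((-2 + 4*(-3))², -64)) = 1/(-3102 + √((-64)² + ((-2 + 4*(-3))²)²)) = 1/(-3102 + √(4096 + ((-2 - 12)²)²)) = 1/(-3102 + √(4096 + ((-14)²)²)) = 1/(-3102 + √(4096 + 196²)) = 1/(-3102 + √(4096 + 38416)) = 1/(-3102 + √42512) = 1/(-3102 + 4*√2657)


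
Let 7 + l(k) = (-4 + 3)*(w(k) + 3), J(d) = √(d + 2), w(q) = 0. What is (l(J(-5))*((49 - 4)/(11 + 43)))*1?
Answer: -25/3 ≈ -8.3333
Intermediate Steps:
J(d) = √(2 + d)
l(k) = -10 (l(k) = -7 + (-4 + 3)*(0 + 3) = -7 - 1*3 = -7 - 3 = -10)
(l(J(-5))*((49 - 4)/(11 + 43)))*1 = -10*(49 - 4)/(11 + 43)*1 = -450/54*1 = -10*⅚*1 = -25/3*1 = -25/3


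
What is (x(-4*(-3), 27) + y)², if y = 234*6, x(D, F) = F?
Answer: 2047761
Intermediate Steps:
y = 1404
(x(-4*(-3), 27) + y)² = (27 + 1404)² = 1431² = 2047761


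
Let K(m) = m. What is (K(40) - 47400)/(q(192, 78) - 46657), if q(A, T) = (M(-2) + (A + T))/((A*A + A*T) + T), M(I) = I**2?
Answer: 614709120/605584463 ≈ 1.0151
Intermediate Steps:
q(A, T) = (4 + A + T)/(T + A**2 + A*T) (q(A, T) = ((-2)**2 + (A + T))/((A*A + A*T) + T) = (4 + (A + T))/((A**2 + A*T) + T) = (4 + A + T)/(T + A**2 + A*T))
(K(40) - 47400)/(q(192, 78) - 46657) = (40 - 47400)/((4 + 192 + 78)/(78 + 192**2 + 192*78) - 46657) = -47360/(274/(78 + 36864 + 14976) - 46657) = -47360/(274/51918 - 46657) = -47360/((1/51918)*274 - 46657) = -47360/(137/25959 - 46657) = -47360/(-1211168926/25959) = -47360*(-25959/1211168926) = 614709120/605584463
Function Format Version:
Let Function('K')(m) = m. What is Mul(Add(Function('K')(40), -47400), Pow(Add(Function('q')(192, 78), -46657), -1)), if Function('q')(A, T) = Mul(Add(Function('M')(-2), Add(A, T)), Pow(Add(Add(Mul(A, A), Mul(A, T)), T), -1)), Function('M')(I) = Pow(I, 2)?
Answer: Rational(614709120, 605584463) ≈ 1.0151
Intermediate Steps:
Function('q')(A, T) = Mul(Pow(Add(T, Pow(A, 2), Mul(A, T)), -1), Add(4, A, T)) (Function('q')(A, T) = Mul(Add(Pow(-2, 2), Add(A, T)), Pow(Add(Add(Mul(A, A), Mul(A, T)), T), -1)) = Mul(Add(4, Add(A, T)), Pow(Add(Add(Pow(A, 2), Mul(A, T)), T), -1)) = Mul(Add(4, A, T), Pow(Add(T, Pow(A, 2), Mul(A, T)), -1)) = Mul(Pow(Add(T, Pow(A, 2), Mul(A, T)), -1), Add(4, A, T)))
Mul(Add(Function('K')(40), -47400), Pow(Add(Function('q')(192, 78), -46657), -1)) = Mul(Add(40, -47400), Pow(Add(Mul(Pow(Add(78, Pow(192, 2), Mul(192, 78)), -1), Add(4, 192, 78)), -46657), -1)) = Mul(-47360, Pow(Add(Mul(Pow(Add(78, 36864, 14976), -1), 274), -46657), -1)) = Mul(-47360, Pow(Add(Mul(Pow(51918, -1), 274), -46657), -1)) = Mul(-47360, Pow(Add(Mul(Rational(1, 51918), 274), -46657), -1)) = Mul(-47360, Pow(Add(Rational(137, 25959), -46657), -1)) = Mul(-47360, Pow(Rational(-1211168926, 25959), -1)) = Mul(-47360, Rational(-25959, 1211168926)) = Rational(614709120, 605584463)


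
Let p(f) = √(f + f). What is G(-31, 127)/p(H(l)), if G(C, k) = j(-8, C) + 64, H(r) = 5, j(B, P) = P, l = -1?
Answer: 33*√10/10 ≈ 10.436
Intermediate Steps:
G(C, k) = 64 + C (G(C, k) = C + 64 = 64 + C)
p(f) = √2*√f (p(f) = √(2*f) = √2*√f)
G(-31, 127)/p(H(l)) = (64 - 31)/((√2*√5)) = 33/(√10) = 33*(√10/10) = 33*√10/10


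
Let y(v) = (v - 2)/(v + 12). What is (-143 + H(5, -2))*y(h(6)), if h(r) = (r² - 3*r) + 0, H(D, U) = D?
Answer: -368/5 ≈ -73.600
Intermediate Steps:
h(r) = r² - 3*r
y(v) = (-2 + v)/(12 + v)
(-143 + H(5, -2))*y(h(6)) = (-143 + 5)*((-2 + 6*(-3 + 6))/(12 + 6*(-3 + 6))) = -138*(-2 + 6*3)/(12 + 6*3) = -138*(-2 + 18)/(12 + 18) = -138*16/30 = -23*16/5 = -138*8/15 = -368/5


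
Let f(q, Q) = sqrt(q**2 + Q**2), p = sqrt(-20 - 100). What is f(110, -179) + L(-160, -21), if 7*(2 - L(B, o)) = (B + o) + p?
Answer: 195/7 + sqrt(44141) - 2*I*sqrt(30)/7 ≈ 237.95 - 1.5649*I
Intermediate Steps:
p = 2*I*sqrt(30) (p = sqrt(-120) = 2*I*sqrt(30) ≈ 10.954*I)
L(B, o) = 2 - B/7 - o/7 - 2*I*sqrt(30)/7 (L(B, o) = 2 - ((B + o) + 2*I*sqrt(30))/7 = 2 - (B + o + 2*I*sqrt(30))/7 = 2 + (-B/7 - o/7 - 2*I*sqrt(30)/7) = 2 - B/7 - o/7 - 2*I*sqrt(30)/7)
f(q, Q) = sqrt(Q**2 + q**2)
f(110, -179) + L(-160, -21) = sqrt((-179)**2 + 110**2) + (2 - 1/7*(-160) - 1/7*(-21) - 2*I*sqrt(30)/7) = sqrt(32041 + 12100) + (2 + 160/7 + 3 - 2*I*sqrt(30)/7) = sqrt(44141) + (195/7 - 2*I*sqrt(30)/7) = 195/7 + sqrt(44141) - 2*I*sqrt(30)/7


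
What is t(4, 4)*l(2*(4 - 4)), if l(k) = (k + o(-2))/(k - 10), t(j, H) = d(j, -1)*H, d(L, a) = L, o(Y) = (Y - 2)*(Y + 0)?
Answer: -64/5 ≈ -12.800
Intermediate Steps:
o(Y) = Y*(-2 + Y) (o(Y) = (-2 + Y)*Y = Y*(-2 + Y))
t(j, H) = H*j (t(j, H) = j*H = H*j)
l(k) = (8 + k)/(-10 + k) (l(k) = (k - 2*(-2 - 2))/(k - 10) = (k - 2*(-4))/(-10 + k) = (k + 8)/(-10 + k) = (8 + k)/(-10 + k))
t(4, 4)*l(2*(4 - 4)) = (4*4)*((8 + 2*(4 - 4))/(-10 + 2*(4 - 4))) = 16*((8 + 2*0)/(-10 + 2*0)) = 16*((8 + 0)/(-10 + 0)) = 16*(8/(-10)) = 16*(-⅒*8) = 16*(-⅘) = -64/5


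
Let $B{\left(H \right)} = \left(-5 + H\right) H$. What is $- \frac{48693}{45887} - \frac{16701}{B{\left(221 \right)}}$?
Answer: $- \frac{1030255945}{730153944} \approx -1.411$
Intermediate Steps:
$B{\left(H \right)} = H \left(-5 + H\right)$
$- \frac{48693}{45887} - \frac{16701}{B{\left(221 \right)}} = - \frac{48693}{45887} - \frac{16701}{221 \left(-5 + 221\right)} = \left(-48693\right) \frac{1}{45887} - \frac{16701}{221 \cdot 216} = - \frac{48693}{45887} - \frac{16701}{47736} = - \frac{48693}{45887} - \frac{5567}{15912} = - \frac{1030255945}{730153944}$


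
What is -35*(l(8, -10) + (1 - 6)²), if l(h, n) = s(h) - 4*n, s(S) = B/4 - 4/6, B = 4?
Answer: -6860/3 ≈ -2286.7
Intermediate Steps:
s(S) = ⅓ (s(S) = 4/4 - 4/6 = 4*(¼) - 4*⅙ = 1 - ⅔ = ⅓)
l(h, n) = ⅓ - 4*n
-35*(l(8, -10) + (1 - 6)²) = -35*((⅓ - 4*(-10)) + (1 - 6)²) = -35*((⅓ + 40) + (-5)²) = -35*(121/3 + 25) = -35*196/3 = -6860/3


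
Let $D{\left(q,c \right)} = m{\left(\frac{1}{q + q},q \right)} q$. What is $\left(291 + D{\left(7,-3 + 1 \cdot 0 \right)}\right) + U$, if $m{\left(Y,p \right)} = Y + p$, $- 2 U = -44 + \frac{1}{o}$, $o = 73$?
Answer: $\frac{26462}{73} \approx 362.49$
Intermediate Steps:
$U = \frac{3211}{146}$ ($U = - \frac{-44 + \frac{1}{73}}{2} = \left(- \frac{1}{2}\right) \left(- \frac{3211}{73}\right) = \frac{3211}{146} \approx 21.993$)
$D{\left(q,c \right)} = q \left(q + \frac{1}{2 q}\right)$ ($D{\left(q,c \right)} = \left(\frac{1}{q + q} + q\right) q = \left(\frac{1}{2 q} + q\right) q = \left(q + \frac{1}{2 q}\right) q = q \left(q + \frac{1}{2 q}\right)$)
$\left(291 + D{\left(7,-3 + 1 \cdot 0 \right)}\right) + U = \left(291 + \left(\frac{1}{2} + 7^{2}\right)\right) + \frac{3211}{146} = \left(291 + \left(\frac{1}{2} + 49\right)\right) + \frac{3211}{146} = \left(291 + \frac{99}{2}\right) + \frac{3211}{146} = \frac{681}{2} + \frac{3211}{146} = \frac{26462}{73}$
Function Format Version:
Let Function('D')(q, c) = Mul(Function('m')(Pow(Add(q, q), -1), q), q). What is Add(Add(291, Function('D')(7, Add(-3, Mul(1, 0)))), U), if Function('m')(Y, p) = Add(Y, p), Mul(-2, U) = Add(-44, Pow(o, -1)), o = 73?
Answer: Rational(26462, 73) ≈ 362.49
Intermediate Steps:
U = Rational(3211, 146) (U = Mul(Rational(-1, 2), Add(-44, Pow(73, -1))) = Mul(Rational(-1, 2), Add(-44, Rational(1, 73))) = Mul(Rational(-1, 2), Rational(-3211, 73)) = Rational(3211, 146) ≈ 21.993)
Function('D')(q, c) = Mul(q, Add(q, Mul(Rational(1, 2), Pow(q, -1)))) (Function('D')(q, c) = Mul(Add(Pow(Add(q, q), -1), q), q) = Mul(Add(Pow(Mul(2, q), -1), q), q) = Mul(Add(Mul(Rational(1, 2), Pow(q, -1)), q), q) = Mul(Add(q, Mul(Rational(1, 2), Pow(q, -1))), q) = Mul(q, Add(q, Mul(Rational(1, 2), Pow(q, -1)))))
Add(Add(291, Function('D')(7, Add(-3, Mul(1, 0)))), U) = Add(Add(291, Add(Rational(1, 2), Pow(7, 2))), Rational(3211, 146)) = Add(Add(291, Add(Rational(1, 2), 49)), Rational(3211, 146)) = Add(Add(291, Rational(99, 2)), Rational(3211, 146)) = Add(Rational(681, 2), Rational(3211, 146)) = Rational(26462, 73)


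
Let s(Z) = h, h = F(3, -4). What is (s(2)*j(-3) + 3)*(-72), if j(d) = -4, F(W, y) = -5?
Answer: -1656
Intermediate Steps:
h = -5
s(Z) = -5
(s(2)*j(-3) + 3)*(-72) = (-5*(-4) + 3)*(-72) = (20 + 3)*(-72) = 23*(-72) = -1656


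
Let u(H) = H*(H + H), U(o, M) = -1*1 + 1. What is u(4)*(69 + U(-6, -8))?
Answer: 2208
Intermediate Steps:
U(o, M) = 0 (U(o, M) = -1 + 1 = 0)
u(H) = 2*H**2 (u(H) = H*(2*H) = 2*H**2)
u(4)*(69 + U(-6, -8)) = (2*4**2)*(69 + 0) = (2*16)*69 = 32*69 = 2208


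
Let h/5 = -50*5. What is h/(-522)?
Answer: 625/261 ≈ 2.3946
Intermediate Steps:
h = -1250 (h = 5*(-50*5) = 5*(-250) = -1250)
h/(-522) = -1250/(-522) = -1250*(-1/522) = 625/261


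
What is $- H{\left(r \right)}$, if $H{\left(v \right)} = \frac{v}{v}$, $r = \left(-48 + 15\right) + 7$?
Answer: $-1$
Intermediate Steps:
$r = -26$ ($r = -33 + 7 = -26$)
$H{\left(v \right)} = 1$
$- H{\left(r \right)} = \left(-1\right) 1 = -1$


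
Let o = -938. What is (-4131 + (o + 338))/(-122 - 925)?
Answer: 1577/349 ≈ 4.5186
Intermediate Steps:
(-4131 + (o + 338))/(-122 - 925) = (-4131 + (-938 + 338))/(-122 - 925) = (-4131 - 600)/(-1047) = -4731*(-1/1047) = 1577/349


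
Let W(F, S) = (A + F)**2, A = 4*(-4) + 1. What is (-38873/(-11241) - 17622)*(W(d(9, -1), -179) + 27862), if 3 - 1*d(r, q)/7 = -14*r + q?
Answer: -164161094387723/11241 ≈ -1.4604e+10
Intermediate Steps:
d(r, q) = 21 - 7*q + 98*r (d(r, q) = 21 - 7*(-14*r + q) = 21 - 7*(q - 14*r) = 21 + (-7*q + 98*r) = 21 - 7*q + 98*r)
A = -15 (A = -16 + 1 = -15)
W(F, S) = (-15 + F)**2
(-38873/(-11241) - 17622)*(W(d(9, -1), -179) + 27862) = (-38873/(-11241) - 17622)*((-15 + (21 - 7*(-1) + 98*9))**2 + 27862) = (-38873*(-1/11241) - 17622)*((-15 + (21 + 7 + 882))**2 + 27862) = (38873/11241 - 17622)*((-15 + 910)**2 + 27862) = -198050029*(895**2 + 27862)/11241 = -198050029*(801025 + 27862)/11241 = -198050029/11241*828887 = -164161094387723/11241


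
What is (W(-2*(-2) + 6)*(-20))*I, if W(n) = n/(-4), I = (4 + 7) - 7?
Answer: 200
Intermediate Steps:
I = 4 (I = 11 - 7 = 4)
W(n) = -n/4 (W(n) = n*(-¼) = -n/4)
(W(-2*(-2) + 6)*(-20))*I = (-(-2*(-2) + 6)/4*(-20))*4 = (-(4 + 6)/4*(-20))*4 = (-¼*10*(-20))*4 = -5/2*(-20)*4 = 50*4 = 200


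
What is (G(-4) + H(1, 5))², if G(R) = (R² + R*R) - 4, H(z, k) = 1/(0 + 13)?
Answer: 133225/169 ≈ 788.31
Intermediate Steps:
H(z, k) = 1/13
G(R) = -4 + 2*R² (G(R) = (R² + R²) - 4 = 2*R² - 4 = -4 + 2*R²)
(G(-4) + H(1, 5))² = ((-4 + 2*(-4)²) + 1/13)² = ((-4 + 2*16) + 1/13)² = ((-4 + 32) + 1/13)² = (28 + 1/13)² = (365/13)² = 133225/169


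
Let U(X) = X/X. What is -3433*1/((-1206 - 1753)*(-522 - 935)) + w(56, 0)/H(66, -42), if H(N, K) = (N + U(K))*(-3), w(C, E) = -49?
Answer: 210561854/866563863 ≈ 0.24298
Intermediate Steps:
U(X) = 1
H(N, K) = -3 - 3*N (H(N, K) = (N + 1)*(-3) = (1 + N)*(-3) = -3 - 3*N)
-3433*1/((-1206 - 1753)*(-522 - 935)) + w(56, 0)/H(66, -42) = -3433*1/((-1206 - 1753)*(-522 - 935)) - 49/(-3 - 3*66) = -3433/((-1457*(-2959))) - 49/(-3 - 198) = -3433/4311263 - 49/(-201) = -3433*1/4311263 - 49*(-1/201) = -3433/4311263 + 49/201 = 210561854/866563863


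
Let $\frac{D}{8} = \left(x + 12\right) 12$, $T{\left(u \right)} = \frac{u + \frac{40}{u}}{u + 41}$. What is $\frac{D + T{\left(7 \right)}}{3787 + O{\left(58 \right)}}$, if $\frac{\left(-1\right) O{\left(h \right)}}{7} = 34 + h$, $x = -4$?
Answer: $\frac{258137}{1056048} \approx 0.24444$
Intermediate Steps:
$T{\left(u \right)} = \frac{u + \frac{40}{u}}{41 + u}$
$O{\left(h \right)} = -238 - 7 h$ ($O{\left(h \right)} = - 7 \left(34 + h\right) = -238 - 7 h$)
$D = 768$ ($D = 8 \left(-4 + 12\right) 12 = 8 \cdot 8 \cdot 12 = 8 \cdot 96 = 768$)
$\frac{D + T{\left(7 \right)}}{3787 + O{\left(58 \right)}} = \frac{768 + \frac{40 + 7^{2}}{7 \left(41 + 7\right)}}{3787 - 644} = \frac{768 + \frac{40 + 49}{7 \cdot 48}}{3787 - 644} = \frac{768 + \frac{1}{7} \cdot \frac{1}{48} \cdot 89}{3787 - 644} = \frac{768 + \frac{89}{336}}{3143} = \frac{258137}{336} \cdot \frac{1}{3143} = \frac{258137}{1056048}$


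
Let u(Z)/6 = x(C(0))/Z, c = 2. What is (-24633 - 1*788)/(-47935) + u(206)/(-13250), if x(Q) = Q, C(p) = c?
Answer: 3469302214/6541929125 ≈ 0.53032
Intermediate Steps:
C(p) = 2
u(Z) = 12/Z (u(Z) = 6*(2/Z) = 12/Z)
(-24633 - 1*788)/(-47935) + u(206)/(-13250) = (-24633 - 1*788)/(-47935) + (12/206)/(-13250) = (-24633 - 788)*(-1/47935) + (12*(1/206))*(-1/13250) = -25421*(-1/47935) + (6/103)*(-1/13250) = 25421/47935 - 3/682375 = 3469302214/6541929125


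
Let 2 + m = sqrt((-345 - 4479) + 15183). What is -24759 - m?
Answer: -24757 - 3*sqrt(1151) ≈ -24859.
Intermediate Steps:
m = -2 + 3*sqrt(1151) (m = -2 + sqrt((-345 - 4479) + 15183) = -2 + sqrt(-4824 + 15183) = -2 + sqrt(10359) = -2 + 3*sqrt(1151) ≈ 99.779)
-24759 - m = -24759 - (-2 + 3*sqrt(1151)) = -24759 + (2 - 3*sqrt(1151)) = -24757 - 3*sqrt(1151)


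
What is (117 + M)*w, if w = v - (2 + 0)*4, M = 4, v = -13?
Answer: -2541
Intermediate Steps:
w = -21 (w = -13 - (2 + 0)*4 = -13 - 2*4 = -13 - 1*8 = -13 - 8 = -21)
(117 + M)*w = (117 + 4)*(-21) = 121*(-21) = -2541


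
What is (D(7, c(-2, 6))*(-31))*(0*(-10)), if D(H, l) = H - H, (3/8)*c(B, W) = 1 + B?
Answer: 0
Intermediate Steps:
c(B, W) = 8/3 + 8*B/3 (c(B, W) = 8*(1 + B)/3 = 8/3 + 8*B/3)
D(H, l) = 0
(D(7, c(-2, 6))*(-31))*(0*(-10)) = (0*(-31))*(0*(-10)) = 0*0 = 0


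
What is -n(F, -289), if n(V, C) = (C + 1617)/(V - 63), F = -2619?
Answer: 664/1341 ≈ 0.49515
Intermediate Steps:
n(V, C) = (1617 + C)/(-63 + V)
-n(F, -289) = -(1617 - 289)/(-63 - 2619) = -1328/(-2682) = -(-1)*1328/2682 = -1*(-664/1341) = 664/1341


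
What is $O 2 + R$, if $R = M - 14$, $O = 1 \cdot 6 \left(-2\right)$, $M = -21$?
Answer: $-59$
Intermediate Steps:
$O = -12$ ($O = 6 \left(-2\right) = -12$)
$R = -35$ ($R = -21 - 14 = -35$)
$O 2 + R = \left(-12\right) 2 - 35 = -24 - 35 = -59$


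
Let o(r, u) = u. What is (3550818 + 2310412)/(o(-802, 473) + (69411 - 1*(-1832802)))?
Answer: 2930615/951343 ≈ 3.0805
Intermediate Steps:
(3550818 + 2310412)/(o(-802, 473) + (69411 - 1*(-1832802))) = (3550818 + 2310412)/(473 + (69411 - 1*(-1832802))) = 5861230/(473 + (69411 + 1832802)) = 5861230/(473 + 1902213) = 5861230/1902686 = 5861230*(1/1902686) = 2930615/951343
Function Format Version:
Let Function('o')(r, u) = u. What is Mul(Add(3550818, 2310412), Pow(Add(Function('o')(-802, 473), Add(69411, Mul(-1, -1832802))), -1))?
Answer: Rational(2930615, 951343) ≈ 3.0805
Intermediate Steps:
Mul(Add(3550818, 2310412), Pow(Add(Function('o')(-802, 473), Add(69411, Mul(-1, -1832802))), -1)) = Mul(Add(3550818, 2310412), Pow(Add(473, Add(69411, Mul(-1, -1832802))), -1)) = Mul(5861230, Pow(Add(473, Add(69411, 1832802)), -1)) = Mul(5861230, Pow(Add(473, 1902213), -1)) = Mul(5861230, Pow(1902686, -1)) = Mul(5861230, Rational(1, 1902686)) = Rational(2930615, 951343)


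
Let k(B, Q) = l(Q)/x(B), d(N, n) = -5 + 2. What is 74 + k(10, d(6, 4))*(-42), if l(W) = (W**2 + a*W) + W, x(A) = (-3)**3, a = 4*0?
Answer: 250/3 ≈ 83.333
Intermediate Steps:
d(N, n) = -3
a = 0
x(A) = -27
l(W) = W + W**2 (l(W) = (W**2 + 0*W) + W = (W**2 + 0) + W = W**2 + W = W + W**2)
k(B, Q) = -Q*(1 + Q)/27 (k(B, Q) = (Q*(1 + Q))/(-27) = (Q*(1 + Q))*(-1/27) = -Q*(1 + Q)/27)
74 + k(10, d(6, 4))*(-42) = 74 - 1/27*(-3)*(1 - 3)*(-42) = 74 - 1/27*(-3)*(-2)*(-42) = 74 - 2/9*(-42) = 74 + 28/3 = 250/3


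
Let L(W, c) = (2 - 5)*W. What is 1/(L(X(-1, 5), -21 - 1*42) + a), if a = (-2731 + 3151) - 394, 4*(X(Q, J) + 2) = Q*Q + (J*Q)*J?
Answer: 1/50 ≈ 0.020000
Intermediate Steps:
X(Q, J) = -2 + Q²/4 + Q*J²/4 (X(Q, J) = -2 + (Q*Q + (J*Q)*J)/4 = -2 + (Q² + Q*J²)/4 = -2 + (Q²/4 + Q*J²/4) = -2 + Q²/4 + Q*J²/4)
L(W, c) = -3*W
a = 26 (a = 420 - 394 = 26)
1/(L(X(-1, 5), -21 - 1*42) + a) = 1/(-3*(-2 + (¼)*(-1)² + (¼)*(-1)*5²) + 26) = 1/(-3*(-2 + (¼)*1 + (¼)*(-1)*25) + 26) = 1/(-3*(-2 + ¼ - 25/4) + 26) = 1/(-3*(-8) + 26) = 1/(24 + 26) = 1/50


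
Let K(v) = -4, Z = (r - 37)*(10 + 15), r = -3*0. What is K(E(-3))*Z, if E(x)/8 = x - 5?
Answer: 3700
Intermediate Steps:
r = 0
E(x) = -40 + 8*x (E(x) = 8*(x - 5) = 8*(-5 + x) = -40 + 8*x)
Z = -925 (Z = (0 - 37)*(10 + 15) = -37*25 = -925)
K(E(-3))*Z = -4*(-925) = 3700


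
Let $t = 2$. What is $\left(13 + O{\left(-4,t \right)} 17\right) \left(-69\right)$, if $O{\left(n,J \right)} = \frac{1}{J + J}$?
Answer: $- \frac{4761}{4} \approx -1190.3$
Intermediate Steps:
$O{\left(n,J \right)} = \frac{1}{2 J}$
$\left(13 + O{\left(-4,t \right)} 17\right) \left(-69\right) = \left(13 + \frac{1}{2 \cdot 2} \cdot 17\right) \left(-69\right) = \left(13 + \frac{1}{2} \cdot \frac{1}{2} \cdot 17\right) \left(-69\right) = \left(13 + \frac{1}{4} \cdot 17\right) \left(-69\right) = \left(13 + \frac{17}{4}\right) \left(-69\right) = \frac{69}{4} \left(-69\right) = - \frac{4761}{4}$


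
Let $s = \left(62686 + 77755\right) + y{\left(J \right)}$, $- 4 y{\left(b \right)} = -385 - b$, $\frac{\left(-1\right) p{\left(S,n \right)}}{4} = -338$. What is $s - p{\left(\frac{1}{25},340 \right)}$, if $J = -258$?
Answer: $\frac{556483}{4} \approx 1.3912 \cdot 10^{5}$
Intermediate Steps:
$p{\left(S,n \right)} = 1352$ ($p{\left(S,n \right)} = \left(-4\right) \left(-338\right) = 1352$)
$y{\left(b \right)} = \frac{385}{4} + \frac{b}{4}$ ($y{\left(b \right)} = - \frac{-385 - b}{4} = \frac{385}{4} + \frac{b}{4}$)
$s = \frac{561891}{4}$ ($s = \left(62686 + 77755\right) + \left(\frac{385}{4} + \frac{1}{4} \left(-258\right)\right) = 140441 + \left(\frac{385}{4} - \frac{129}{2}\right) = 140441 + \frac{127}{4} = \frac{561891}{4} \approx 1.4047 \cdot 10^{5}$)
$s - p{\left(\frac{1}{25},340 \right)} = \frac{561891}{4} - 1352 = \frac{556483}{4}$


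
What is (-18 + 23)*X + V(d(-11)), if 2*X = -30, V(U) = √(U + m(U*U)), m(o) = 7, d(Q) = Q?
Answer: -75 + 2*I ≈ -75.0 + 2.0*I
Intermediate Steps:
V(U) = √(7 + U) (V(U) = √(U + 7) = √(7 + U))
X = -15 (X = (½)*(-30) = -15)
(-18 + 23)*X + V(d(-11)) = (-18 + 23)*(-15) + √(7 - 11) = 5*(-15) + √(-4) = -75 + 2*I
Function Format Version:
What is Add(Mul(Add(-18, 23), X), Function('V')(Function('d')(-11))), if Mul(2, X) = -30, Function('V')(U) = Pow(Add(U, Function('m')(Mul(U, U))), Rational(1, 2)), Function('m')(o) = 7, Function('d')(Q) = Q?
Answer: Add(-75, Mul(2, I)) ≈ Add(-75.000, Mul(2.0000, I))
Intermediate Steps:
Function('V')(U) = Pow(Add(7, U), Rational(1, 2)) (Function('V')(U) = Pow(Add(U, 7), Rational(1, 2)) = Pow(Add(7, U), Rational(1, 2)))
X = -15 (X = Mul(Rational(1, 2), -30) = -15)
Add(Mul(Add(-18, 23), X), Function('V')(Function('d')(-11))) = Add(Mul(Add(-18, 23), -15), Pow(Add(7, -11), Rational(1, 2))) = Add(Mul(5, -15), Pow(-4, Rational(1, 2))) = Add(-75, Mul(2, I))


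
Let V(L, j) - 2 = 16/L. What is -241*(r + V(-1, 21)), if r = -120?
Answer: 32294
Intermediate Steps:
V(L, j) = 2 + 16/L
-241*(r + V(-1, 21)) = -241*(-120 + (2 + 16/(-1))) = -241*(-120 + (2 + 16*(-1))) = -241*(-120 + (2 - 16)) = -241*(-120 - 14) = -241*(-134) = 32294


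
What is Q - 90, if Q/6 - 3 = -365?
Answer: -2262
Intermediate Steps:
Q = -2172 (Q = 18 + 6*(-365) = 18 - 2190 = -2172)
Q - 90 = -2172 - 90 = -2262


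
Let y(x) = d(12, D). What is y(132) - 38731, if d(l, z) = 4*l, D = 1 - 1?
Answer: -38683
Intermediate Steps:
D = 0
y(x) = 48 (y(x) = 4*12 = 48)
y(132) - 38731 = 48 - 38731 = -38683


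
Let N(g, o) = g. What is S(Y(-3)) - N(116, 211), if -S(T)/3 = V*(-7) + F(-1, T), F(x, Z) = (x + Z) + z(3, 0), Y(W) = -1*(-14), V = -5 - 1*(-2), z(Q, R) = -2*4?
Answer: -194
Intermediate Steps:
z(Q, R) = -8
V = -3 (V = -5 + 2 = -3)
Y(W) = 14
F(x, Z) = -8 + Z + x (F(x, Z) = (x + Z) - 8 = (Z + x) - 8 = -8 + Z + x)
S(T) = -36 - 3*T (S(T) = -3*(-3*(-7) + (-8 + T - 1)) = -3*(21 + (-9 + T)) = -3*(12 + T) = -36 - 3*T)
S(Y(-3)) - N(116, 211) = (-36 - 3*14) - 1*116 = (-36 - 42) - 116 = -78 - 116 = -194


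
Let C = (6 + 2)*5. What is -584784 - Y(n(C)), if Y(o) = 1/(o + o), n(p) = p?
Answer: -46782721/80 ≈ -5.8478e+5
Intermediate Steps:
C = 40 (C = 8*5 = 40)
Y(o) = 1/(2*o)
-584784 - Y(n(C)) = -584784 - 1/(2*40) = -584784 - 1*1/80 = -584784 - 1/80 = -46782721/80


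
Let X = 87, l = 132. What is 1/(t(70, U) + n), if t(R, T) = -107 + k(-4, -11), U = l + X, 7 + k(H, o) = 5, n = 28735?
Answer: 1/28626 ≈ 3.4933e-5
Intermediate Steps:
k(H, o) = -2 (k(H, o) = -7 + 5 = -2)
U = 219 (U = 132 + 87 = 219)
t(R, T) = -109 (t(R, T) = -107 - 2 = -109)
1/(t(70, U) + n) = 1/(-109 + 28735) = 1/28626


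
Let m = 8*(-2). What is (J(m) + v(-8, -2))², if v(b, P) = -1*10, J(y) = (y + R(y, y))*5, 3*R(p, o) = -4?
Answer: 84100/9 ≈ 9344.4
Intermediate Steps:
R(p, o) = -4/3 (R(p, o) = (⅓)*(-4) = -4/3)
m = -16
J(y) = -20/3 + 5*y (J(y) = (y - 4/3)*5 = (-4/3 + y)*5 = -20/3 + 5*y)
v(b, P) = -10
(J(m) + v(-8, -2))² = ((-20/3 + 5*(-16)) - 10)² = ((-20/3 - 80) - 10)² = (-260/3 - 10)² = (-290/3)² = 84100/9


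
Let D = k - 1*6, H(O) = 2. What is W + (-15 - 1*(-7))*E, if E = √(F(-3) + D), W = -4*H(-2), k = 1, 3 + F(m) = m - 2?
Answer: -8 - 8*I*√13 ≈ -8.0 - 28.844*I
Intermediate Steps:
F(m) = -5 + m (F(m) = -3 + (m - 2) = -3 + (-2 + m) = -5 + m)
W = -8 (W = -4*2 = -8)
D = -5 (D = 1 - 1*6 = 1 - 6 = -5)
E = I*√13 (E = √((-5 - 3) - 5) = √(-8 - 5) = √(-13) = I*√13 ≈ 3.6056*I)
W + (-15 - 1*(-7))*E = -8 + (-15 - 1*(-7))*(I*√13) = -8 + (-15 + 7)*(I*√13) = -8 - 8*I*√13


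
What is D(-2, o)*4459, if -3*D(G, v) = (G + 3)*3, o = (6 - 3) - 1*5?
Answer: -4459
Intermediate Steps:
o = -2 (o = 3 - 5 = -2)
D(G, v) = -3 - G (D(G, v) = -(G + 3)*3/3 = -(3 + G)*3/3 = -(9 + 3*G)/3 = -3 - G)
D(-2, o)*4459 = (-3 - 1*(-2))*4459 = (-3 + 2)*4459 = -1*4459 = -4459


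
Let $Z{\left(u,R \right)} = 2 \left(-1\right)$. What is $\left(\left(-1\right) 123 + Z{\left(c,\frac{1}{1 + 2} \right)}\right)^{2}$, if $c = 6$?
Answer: $15625$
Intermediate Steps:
$Z{\left(u,R \right)} = -2$
$\left(\left(-1\right) 123 + Z{\left(c,\frac{1}{1 + 2} \right)}\right)^{2} = \left(\left(-1\right) 123 - 2\right)^{2} = \left(-123 - 2\right)^{2} = \left(-125\right)^{2} = 15625$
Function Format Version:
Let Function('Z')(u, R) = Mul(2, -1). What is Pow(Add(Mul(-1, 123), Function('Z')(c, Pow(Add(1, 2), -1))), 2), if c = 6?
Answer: 15625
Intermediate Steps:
Function('Z')(u, R) = -2
Pow(Add(Mul(-1, 123), Function('Z')(c, Pow(Add(1, 2), -1))), 2) = Pow(Add(Mul(-1, 123), -2), 2) = Pow(Add(-123, -2), 2) = Pow(-125, 2) = 15625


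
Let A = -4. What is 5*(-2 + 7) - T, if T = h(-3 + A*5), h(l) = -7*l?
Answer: -136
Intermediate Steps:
T = 161 (T = -7*(-3 - 4*5) = -7*(-3 - 20) = -7*(-23) = 161)
5*(-2 + 7) - T = 5*(-2 + 7) - 1*161 = 5*5 - 161 = 25 - 161 = -136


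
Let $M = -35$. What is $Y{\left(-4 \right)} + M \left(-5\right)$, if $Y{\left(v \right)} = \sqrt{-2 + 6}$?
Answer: $177$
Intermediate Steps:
$Y{\left(v \right)} = 2$ ($Y{\left(v \right)} = \sqrt{4} = 2$)
$Y{\left(-4 \right)} + M \left(-5\right) = 2 - -175 = 2 + 175 = 177$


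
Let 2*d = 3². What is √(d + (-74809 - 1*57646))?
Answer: I*√529802/2 ≈ 363.94*I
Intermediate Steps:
d = 9/2 (d = (½)*3² = (½)*9 = 9/2 ≈ 4.5000)
√(d + (-74809 - 1*57646)) = √(9/2 + (-74809 - 1*57646)) = √(9/2 + (-74809 - 57646)) = √(9/2 - 132455) = √(-264901/2) = I*√529802/2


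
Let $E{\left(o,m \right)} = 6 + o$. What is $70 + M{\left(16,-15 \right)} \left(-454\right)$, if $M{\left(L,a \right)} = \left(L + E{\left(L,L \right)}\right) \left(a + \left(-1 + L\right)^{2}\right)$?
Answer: $-3622850$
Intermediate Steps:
$M{\left(L,a \right)} = \left(6 + 2 L\right) \left(a + \left(-1 + L\right)^{2}\right)$ ($M{\left(L,a \right)} = \left(L + \left(6 + L\right)\right) \left(a + \left(-1 + L\right)^{2}\right) = \left(6 + 2 L\right) \left(a + \left(-1 + L\right)^{2}\right)$)
$70 + M{\left(16,-15 \right)} \left(-454\right) = 70 + \left(6 - 160 + 2 \cdot 16^{2} + 2 \cdot 16^{3} + 6 \left(-15\right) + 2 \cdot 16 \left(-15\right)\right) \left(-454\right) = 70 + \left(6 - 160 + 2 \cdot 256 + 2 \cdot 4096 - 90 - 480\right) \left(-454\right) = 70 + \left(6 - 160 + 512 + 8192 - 90 - 480\right) \left(-454\right) = 70 + 7980 \left(-454\right) = 70 - 3622920 = -3622850$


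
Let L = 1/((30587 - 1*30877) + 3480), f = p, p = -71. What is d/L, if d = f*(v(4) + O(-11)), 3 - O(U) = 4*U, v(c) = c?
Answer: -11550990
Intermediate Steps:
O(U) = 3 - 4*U
f = -71
L = 1/3190 (L = 1/((30587 - 30877) + 3480) = 1/(-290 + 3480) = 1/3190 ≈ 0.00031348)
d = -3621 (d = -71*(4 + (3 - 4*(-11))) = -71*(4 + (3 + 44)) = -71*(4 + 47) = -71*51 = -3621)
d/L = -3621/1/3190 = -3621*3190 = -11550990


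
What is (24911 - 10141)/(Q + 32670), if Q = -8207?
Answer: 14770/24463 ≈ 0.60377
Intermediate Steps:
(24911 - 10141)/(Q + 32670) = (24911 - 10141)/(-8207 + 32670) = 14770/24463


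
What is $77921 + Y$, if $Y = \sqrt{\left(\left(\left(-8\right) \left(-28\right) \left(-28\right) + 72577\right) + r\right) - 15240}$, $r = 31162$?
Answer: $77921 + \sqrt{82227} \approx 78208.0$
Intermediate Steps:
$Y = \sqrt{82227}$ ($Y = \sqrt{\left(\left(\left(-8\right) \left(-28\right) \left(-28\right) + 72577\right) + 31162\right) - 15240} = \sqrt{\left(\left(224 \left(-28\right) + 72577\right) + 31162\right) - 15240} = \sqrt{\left(\left(-6272 + 72577\right) + 31162\right) - 15240} = \sqrt{\left(66305 + 31162\right) - 15240} = \sqrt{97467 - 15240} = \sqrt{82227} \approx 286.75$)
$77921 + Y = 77921 + \sqrt{82227}$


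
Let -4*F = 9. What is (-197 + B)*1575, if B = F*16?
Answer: -366975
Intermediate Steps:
F = -9/4 (F = -¼*9 = -9/4 ≈ -2.2500)
B = -36 (B = -9/4*16 = -36)
(-197 + B)*1575 = (-197 - 36)*1575 = -233*1575 = -366975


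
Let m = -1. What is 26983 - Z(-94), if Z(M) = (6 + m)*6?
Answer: 26953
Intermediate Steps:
Z(M) = 30 (Z(M) = (6 - 1)*6 = 5*6 = 30)
26983 - Z(-94) = 26983 - 1*30 = 26983 - 30 = 26953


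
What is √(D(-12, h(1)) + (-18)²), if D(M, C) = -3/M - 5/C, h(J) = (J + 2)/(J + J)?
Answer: √11553/6 ≈ 17.914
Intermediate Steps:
h(J) = (2 + J)/(2*J) (h(J) = (2 + J)/((2*J)) = (2 + J)*(1/(2*J)) = (2 + J)/(2*J))
D(M, C) = -5/C - 3/M
√(D(-12, h(1)) + (-18)²) = √((-5*2/(2 + 1) - 3/(-12)) + (-18)²) = √((-5/((½)*1*3) - 3*(-1/12)) + 324) = √((-5/3/2 + ¼) + 324) = √((-5*⅔ + ¼) + 324) = √((-10/3 + ¼) + 324) = √(-37/12 + 324) = √(3851/12) = √11553/6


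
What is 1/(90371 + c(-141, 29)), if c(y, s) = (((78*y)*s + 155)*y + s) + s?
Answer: 1/45039396 ≈ 2.2203e-8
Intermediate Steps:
c(y, s) = 2*s + y*(155 + 78*s*y) (c(y, s) = ((78*s*y + 155)*y + s) + s = ((155 + 78*s*y)*y + s) + s = (y*(155 + 78*s*y) + s) + s = (s + y*(155 + 78*s*y)) + s = 2*s + y*(155 + 78*s*y))
1/(90371 + c(-141, 29)) = 1/(90371 + (2*29 + 155*(-141) + 78*29*(-141)²)) = 1/(90371 + (58 - 21855 + 78*29*19881)) = 1/(90371 + (58 - 21855 + 44970822)) = 1/(90371 + 44949025) = 1/45039396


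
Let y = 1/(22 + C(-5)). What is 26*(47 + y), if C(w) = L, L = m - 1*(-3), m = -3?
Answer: 13455/11 ≈ 1223.2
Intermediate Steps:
L = 0 (L = -3 - 1*(-3) = -3 + 3 = 0)
C(w) = 0
y = 1/22 (y = 1/(22 + 0) = 1/22 ≈ 0.045455)
26*(47 + y) = 26*(47 + 1/22) = 26*(1035/22) = 13455/11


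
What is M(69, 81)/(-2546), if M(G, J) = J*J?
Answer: -6561/2546 ≈ -2.5770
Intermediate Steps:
M(G, J) = J²
M(69, 81)/(-2546) = 81²/(-2546) = 6561*(-1/2546) = -6561/2546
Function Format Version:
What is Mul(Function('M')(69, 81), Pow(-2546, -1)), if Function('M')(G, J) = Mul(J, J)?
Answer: Rational(-6561, 2546) ≈ -2.5770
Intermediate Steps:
Function('M')(G, J) = Pow(J, 2)
Mul(Function('M')(69, 81), Pow(-2546, -1)) = Mul(Pow(81, 2), Pow(-2546, -1)) = Mul(6561, Rational(-1, 2546)) = Rational(-6561, 2546)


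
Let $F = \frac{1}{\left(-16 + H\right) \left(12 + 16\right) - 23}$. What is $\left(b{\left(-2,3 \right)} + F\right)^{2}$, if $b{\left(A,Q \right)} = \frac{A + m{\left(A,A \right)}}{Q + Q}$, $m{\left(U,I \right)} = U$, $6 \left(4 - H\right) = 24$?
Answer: $\frac{11025}{24649} \approx 0.44728$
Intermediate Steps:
$H = 0$ ($H = 4 - 4 = 0$)
$b{\left(A,Q \right)} = \frac{A}{Q}$ ($b{\left(A,Q \right)} = \frac{A + A}{Q + Q} = \frac{2 A}{2 Q} = 2 A \frac{1}{2 Q} = \frac{A}{Q}$)
$F = - \frac{1}{471}$ ($F = \frac{1}{\left(-16 + 0\right) \left(12 + 16\right) - 23} = \frac{1}{\left(-16\right) 28 - 23} = \frac{1}{-448 - 23} = \frac{1}{-471} = - \frac{1}{471} \approx -0.0021231$)
$\left(b{\left(-2,3 \right)} + F\right)^{2} = \left(- \frac{2}{3} - \frac{1}{471}\right)^{2} = \left(- \frac{105}{157}\right)^{2} = \frac{11025}{24649}$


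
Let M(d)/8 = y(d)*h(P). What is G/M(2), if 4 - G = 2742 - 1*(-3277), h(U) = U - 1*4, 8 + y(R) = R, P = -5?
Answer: -2005/144 ≈ -13.924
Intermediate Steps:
y(R) = -8 + R
h(U) = -4 + U (h(U) = U - 4 = -4 + U)
M(d) = 576 - 72*d (M(d) = 8*((-8 + d)*(-4 - 5)) = 8*((-8 + d)*(-9)) = 8*(72 - 9*d) = 576 - 72*d)
G = -6015 (G = 4 - (2742 - 1*(-3277)) = 4 - (2742 + 3277) = 4 - 1*6019 = 4 - 6019 = -6015)
G/M(2) = -6015/(576 - 72*2) = -6015/(576 - 144) = -6015/432 = -6015*1/432 = -2005/144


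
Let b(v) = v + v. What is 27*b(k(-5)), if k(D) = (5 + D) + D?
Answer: -270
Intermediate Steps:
k(D) = 5 + 2*D
b(v) = 2*v
27*b(k(-5)) = 27*(2*(5 + 2*(-5))) = 27*(2*(5 - 10)) = 27*(2*(-5)) = 27*(-10) = -270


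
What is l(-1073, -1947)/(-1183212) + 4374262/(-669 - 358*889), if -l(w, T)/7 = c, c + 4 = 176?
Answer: -1293823824155/94340746593 ≈ -13.714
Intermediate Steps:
c = 172 (c = -4 + 176 = 172)
l(w, T) = -1204 (l(w, T) = -7*172 = -1204)
l(-1073, -1947)/(-1183212) + 4374262/(-669 - 358*889) = -1204/(-1183212) + 4374262/(-669 - 358*889) = -1204*(-1/1183212) + 4374262/(-669 - 318262) = 301/295803 + 4374262/(-318931) = 301/295803 + 4374262*(-1/318931) = 301/295803 - 4374262/318931 = -1293823824155/94340746593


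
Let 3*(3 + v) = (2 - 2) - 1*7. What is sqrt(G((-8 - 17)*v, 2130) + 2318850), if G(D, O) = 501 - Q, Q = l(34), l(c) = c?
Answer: 7*sqrt(47333) ≈ 1522.9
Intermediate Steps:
v = -16/3 (v = -3 + ((2 - 2) - 1*7)/3 = -3 + (0 - 7)/3 = -3 + (1/3)*(-7) = -3 - 7/3 = -16/3 ≈ -5.3333)
Q = 34
G(D, O) = 467 (G(D, O) = 501 - 1*34 = 501 - 34 = 467)
sqrt(G((-8 - 17)*v, 2130) + 2318850) = sqrt(467 + 2318850) = sqrt(2319317) = 7*sqrt(47333)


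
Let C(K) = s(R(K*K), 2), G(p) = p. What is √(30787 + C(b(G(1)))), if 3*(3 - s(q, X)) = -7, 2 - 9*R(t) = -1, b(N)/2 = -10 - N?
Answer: √277131/3 ≈ 175.48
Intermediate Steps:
b(N) = -20 - 2*N (b(N) = 2*(-10 - N) = -20 - 2*N)
R(t) = ⅓ (R(t) = 2/9 - ⅑*(-1) = 2/9 + ⅑ = ⅓)
s(q, X) = 16/3 (s(q, X) = 3 - ⅓*(-7) = 3 + 7/3 = 16/3)
C(K) = 16/3
√(30787 + C(b(G(1)))) = √(30787 + 16/3) = √(92377/3) = √277131/3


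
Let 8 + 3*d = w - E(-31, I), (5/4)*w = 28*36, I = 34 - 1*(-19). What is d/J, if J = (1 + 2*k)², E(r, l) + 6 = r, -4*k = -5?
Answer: 16708/735 ≈ 22.732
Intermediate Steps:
k = 5/4 (k = -¼*(-5) = 5/4 ≈ 1.2500)
I = 53 (I = 34 + 19 = 53)
E(r, l) = -6 + r
J = 49/4 (J = (1 + 2*(5/4))² = (1 + 5/2)² = (7/2)² = 49/4 ≈ 12.250)
w = 4032/5 (w = 4*(28*36)/5 = (⅘)*1008 = 4032/5 ≈ 806.40)
d = 4177/15 (d = -8/3 + (4032/5 - (-6 - 31))/3 = -8/3 + (4032/5 - 1*(-37))/3 = -8/3 + (4032/5 + 37)/3 = -8/3 + (⅓)*(4217/5) = -8/3 + 4217/15 = 4177/15 ≈ 278.47)
d/J = 4177/(15*(49/4)) = (4177/15)*(4/49) = 16708/735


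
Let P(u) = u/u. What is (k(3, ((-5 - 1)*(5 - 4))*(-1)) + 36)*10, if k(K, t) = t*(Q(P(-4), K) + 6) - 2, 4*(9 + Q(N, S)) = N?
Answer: 175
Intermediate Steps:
P(u) = 1
Q(N, S) = -9 + N/4
k(K, t) = -2 - 11*t/4 (k(K, t) = t*((-9 + (¼)*1) + 6) - 2 = t*((-9 + ¼) + 6) - 2 = t*(-35/4 + 6) - 2 = t*(-11/4) - 2 = -11*t/4 - 2 = -2 - 11*t/4)
(k(3, ((-5 - 1)*(5 - 4))*(-1)) + 36)*10 = ((-2 - 11*(-5 - 1)*(5 - 4)*(-1)/4) + 36)*10 = ((-2 - 11*(-6*1)*(-1)/4) + 36)*10 = ((-2 - (-33)*(-1)/2) + 36)*10 = ((-2 - 11/4*6) + 36)*10 = ((-2 - 33/2) + 36)*10 = (-37/2 + 36)*10 = (35/2)*10 = 175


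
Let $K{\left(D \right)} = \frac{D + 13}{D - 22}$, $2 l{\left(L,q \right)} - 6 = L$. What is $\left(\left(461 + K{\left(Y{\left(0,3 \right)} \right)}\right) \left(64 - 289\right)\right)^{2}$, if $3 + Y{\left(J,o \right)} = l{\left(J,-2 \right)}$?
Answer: $\frac{5193954950625}{484} \approx 1.0731 \cdot 10^{10}$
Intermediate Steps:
$l{\left(L,q \right)} = 3 + \frac{L}{2}$
$Y{\left(J,o \right)} = \frac{J}{2}$ ($Y{\left(J,o \right)} = -3 + \left(3 + \frac{J}{2}\right) = \frac{J}{2}$)
$K{\left(D \right)} = \frac{13 + D}{-22 + D}$
$\left(\left(461 + K{\left(Y{\left(0,3 \right)} \right)}\right) \left(64 - 289\right)\right)^{2} = \left(\left(461 + \frac{13 + \frac{1}{2} \cdot 0}{-22 + \frac{1}{2} \cdot 0}\right) \left(64 - 289\right)\right)^{2} = \left(\left(461 + \frac{13 + 0}{-22 + 0}\right) \left(-225\right)\right)^{2} = \left(\left(461 + \frac{1}{-22} \cdot 13\right) \left(-225\right)\right)^{2} = \left(\left(461 - \frac{13}{22}\right) \left(-225\right)\right)^{2} = \left(\frac{10129}{22} \left(-225\right)\right)^{2} = \left(- \frac{2279025}{22}\right)^{2} = \frac{5193954950625}{484}$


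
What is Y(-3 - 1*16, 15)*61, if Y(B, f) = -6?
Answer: -366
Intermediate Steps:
Y(-3 - 1*16, 15)*61 = -6*61 = -366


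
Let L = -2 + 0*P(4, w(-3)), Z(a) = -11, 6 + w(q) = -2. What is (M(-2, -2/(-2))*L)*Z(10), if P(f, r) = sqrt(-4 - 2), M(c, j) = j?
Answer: 22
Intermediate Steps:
w(q) = -8 (w(q) = -6 - 2 = -8)
P(f, r) = I*sqrt(6) (P(f, r) = sqrt(-6) = I*sqrt(6))
L = -2 (L = -2 + 0*(I*sqrt(6)) = -2 + 0 = -2)
(M(-2, -2/(-2))*L)*Z(10) = (-2/(-2)*(-2))*(-11) = (-2*(-1/2)*(-2))*(-11) = (1*(-2))*(-11) = -2*(-11) = 22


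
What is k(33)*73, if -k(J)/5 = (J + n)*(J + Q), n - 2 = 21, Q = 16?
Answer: -1001560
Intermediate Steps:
n = 23 (n = 2 + 21 = 23)
k(J) = -5*(16 + J)*(23 + J) (k(J) = -5*(J + 23)*(J + 16) = -5*(23 + J)*(16 + J) = -5*(16 + J)*(23 + J))
k(33)*73 = (-1840 - 195*33 - 5*33²)*73 = (-1840 - 6435 - 5*1089)*73 = (-1840 - 6435 - 5445)*73 = -13720*73 = -1001560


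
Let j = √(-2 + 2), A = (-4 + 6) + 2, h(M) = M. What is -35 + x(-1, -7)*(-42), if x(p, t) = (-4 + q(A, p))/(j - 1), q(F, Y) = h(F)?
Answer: -35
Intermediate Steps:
A = 4 (A = 2 + 2 = 4)
q(F, Y) = F
j = 0 (j = √0 = 0)
x(p, t) = 0 (x(p, t) = (-4 + 4)/(0 - 1) = 0/(-1) = 0*(-1) = 0)
-35 + x(-1, -7)*(-42) = -35 + 0*(-42) = -35 + 0 = -35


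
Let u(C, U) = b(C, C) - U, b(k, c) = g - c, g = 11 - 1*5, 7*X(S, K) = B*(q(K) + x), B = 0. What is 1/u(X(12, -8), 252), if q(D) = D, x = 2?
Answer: -1/246 ≈ -0.0040650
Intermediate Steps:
X(S, K) = 0 (X(S, K) = (0*(K + 2))/7 = (0*(2 + K))/7 = (⅐)*0 = 0)
g = 6 (g = 11 - 5 = 6)
b(k, c) = 6 - c
u(C, U) = 6 - C - U (u(C, U) = (6 - C) - U = 6 - C - U)
1/u(X(12, -8), 252) = 1/(6 - 1*0 - 1*252) = 1/(6 + 0 - 252) = 1/(-246) = -1/246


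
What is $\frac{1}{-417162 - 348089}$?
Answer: $- \frac{1}{765251} \approx -1.3068 \cdot 10^{-6}$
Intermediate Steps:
$\frac{1}{-417162 - 348089} = \frac{1}{-765251} = - \frac{1}{765251}$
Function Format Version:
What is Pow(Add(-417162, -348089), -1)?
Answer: Rational(-1, 765251) ≈ -1.3068e-6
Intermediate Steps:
Pow(Add(-417162, -348089), -1) = Pow(-765251, -1) = Rational(-1, 765251)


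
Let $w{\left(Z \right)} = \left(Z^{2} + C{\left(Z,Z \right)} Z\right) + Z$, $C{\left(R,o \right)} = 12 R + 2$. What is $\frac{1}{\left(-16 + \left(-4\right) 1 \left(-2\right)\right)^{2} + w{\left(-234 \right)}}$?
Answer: $\frac{1}{711190} \approx 1.4061 \cdot 10^{-6}$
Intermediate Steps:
$C{\left(R,o \right)} = 2 + 12 R$
$w{\left(Z \right)} = Z + Z^{2} + Z \left(2 + 12 Z\right)$ ($w{\left(Z \right)} = \left(Z^{2} + \left(2 + 12 Z\right) Z\right) + Z = \left(Z^{2} + Z \left(2 + 12 Z\right)\right) + Z = Z + Z^{2} + Z \left(2 + 12 Z\right)$)
$\frac{1}{\left(-16 + \left(-4\right) 1 \left(-2\right)\right)^{2} + w{\left(-234 \right)}} = \frac{1}{\left(-16 + \left(-4\right) 1 \left(-2\right)\right)^{2} - 234 \left(3 + 13 \left(-234\right)\right)} = \frac{1}{\left(-16 - -8\right)^{2} - 234 \left(3 - 3042\right)} = \frac{1}{\left(-16 + 8\right)^{2} - -711126} = \frac{1}{\left(-8\right)^{2} + 711126} = \frac{1}{64 + 711126} = \frac{1}{711190}$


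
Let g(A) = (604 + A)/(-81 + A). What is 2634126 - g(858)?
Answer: 2046714440/777 ≈ 2.6341e+6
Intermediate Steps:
g(A) = (604 + A)/(-81 + A)
2634126 - g(858) = 2634126 - (604 + 858)/(-81 + 858) = 2634126 - 1462/777 = 2046714440/777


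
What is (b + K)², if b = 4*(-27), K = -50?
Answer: 24964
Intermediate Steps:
b = -108
(b + K)² = (-108 - 50)² = (-158)² = 24964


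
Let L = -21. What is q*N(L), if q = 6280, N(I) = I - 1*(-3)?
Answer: -113040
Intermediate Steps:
N(I) = 3 + I (N(I) = I + 3 = 3 + I)
q*N(L) = 6280*(3 - 21) = 6280*(-18) = -113040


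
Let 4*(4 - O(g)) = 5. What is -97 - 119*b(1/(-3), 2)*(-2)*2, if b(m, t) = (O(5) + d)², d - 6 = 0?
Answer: 145387/4 ≈ 36347.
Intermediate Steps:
O(g) = 11/4 (O(g) = 4 - ¼*5 = 4 - 5/4 = 11/4)
d = 6 (d = 6 + 0 = 6)
b(m, t) = 1225/16 (b(m, t) = (11/4 + 6)² = (35/4)² = 1225/16)
-97 - 119*b(1/(-3), 2)*(-2)*2 = -97 - 119*(1225/16)*(-2)*2 = -97 - (-145775)*2/8 = -97 - 119*(-1225/4) = -97 + 145775/4 = 145387/4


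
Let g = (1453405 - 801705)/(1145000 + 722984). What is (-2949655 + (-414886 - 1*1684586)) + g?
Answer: -2357921949567/466996 ≈ -5.0491e+6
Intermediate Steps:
g = 162925/466996 (g = 651700/1867984 = 651700*(1/1867984) = 162925/466996 ≈ 0.34888)
(-2949655 + (-414886 - 1*1684586)) + g = (-2949655 + (-414886 - 1*1684586)) + 162925/466996 = (-2949655 + (-414886 - 1684586)) + 162925/466996 = (-2949655 - 2099472) + 162925/466996 = -5049127 + 162925/466996 = -2357921949567/466996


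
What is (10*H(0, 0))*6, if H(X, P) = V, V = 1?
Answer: 60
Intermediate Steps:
H(X, P) = 1
(10*H(0, 0))*6 = (10*1)*6 = 10*6 = 60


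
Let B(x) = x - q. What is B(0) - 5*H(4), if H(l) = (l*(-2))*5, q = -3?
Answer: 203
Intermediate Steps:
B(x) = 3 + x (B(x) = x - 1*(-3) = x + 3 = 3 + x)
H(l) = -10*l (H(l) = -2*l*5 = -10*l)
B(0) - 5*H(4) = (3 + 0) - (-50)*4 = 3 - 5*(-40) = 3 + 200 = 203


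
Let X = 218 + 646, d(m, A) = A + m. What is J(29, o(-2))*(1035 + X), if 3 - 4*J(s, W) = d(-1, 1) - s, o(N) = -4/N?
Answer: 15192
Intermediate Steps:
X = 864
J(s, W) = 3/4 + s/4 (J(s, W) = 3/4 - ((1 - 1) - s)/4 = 3/4 - (0 - s)/4 = 3/4 - (-1)*s/4 = 3/4 + s/4)
J(29, o(-2))*(1035 + X) = (3/4 + (1/4)*29)*(1035 + 864) = (3/4 + 29/4)*1899 = 8*1899 = 15192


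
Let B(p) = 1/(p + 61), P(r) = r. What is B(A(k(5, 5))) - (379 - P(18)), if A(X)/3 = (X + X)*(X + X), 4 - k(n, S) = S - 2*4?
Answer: -234288/649 ≈ -361.00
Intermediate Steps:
k(n, S) = 12 - S (k(n, S) = 4 - (S - 2*4) = 4 - (S - 8) = 4 - (-8 + S) = 4 + (8 - S) = 12 - S)
A(X) = 12*X**2 (A(X) = 3*((X + X)*(X + X)) = 3*((2*X)*(2*X)) = 3*(4*X**2) = 12*X**2)
B(p) = 1/(61 + p)
B(A(k(5, 5))) - (379 - P(18)) = 1/(61 + 12*(12 - 1*5)**2) - (379 - 1*18) = 1/(61 + 12*(12 - 5)**2) - (379 - 18) = 1/(61 + 12*7**2) - 1*361 = 1/(61 + 12*49) - 361 = 1/(61 + 588) - 361 = 1/649 - 361 = -234288/649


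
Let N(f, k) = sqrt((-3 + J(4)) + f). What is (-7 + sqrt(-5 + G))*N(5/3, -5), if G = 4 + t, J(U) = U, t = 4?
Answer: 2*sqrt(6)*(-7 + sqrt(3))/3 ≈ -8.6025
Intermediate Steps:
G = 8 (G = 4 + 4 = 8)
N(f, k) = sqrt(1 + f) (N(f, k) = sqrt((-3 + 4) + f) = sqrt(1 + f))
(-7 + sqrt(-5 + G))*N(5/3, -5) = (-7 + sqrt(-5 + 8))*sqrt(1 + 5/3) = (-7 + sqrt(3))*sqrt(1 + 5*(1/3)) = (-7 + sqrt(3))*sqrt(1 + 5/3) = (-7 + sqrt(3))*sqrt(8/3) = (-7 + sqrt(3))*(2*sqrt(6)/3) = 2*sqrt(6)*(-7 + sqrt(3))/3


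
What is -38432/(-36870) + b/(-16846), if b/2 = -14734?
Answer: 433477658/155278005 ≈ 2.7916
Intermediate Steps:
b = -29468 (b = 2*(-14734) = -29468)
-38432/(-36870) + b/(-16846) = -38432/(-36870) - 29468/(-16846) = -38432*(-1/36870) - 29468*(-1/16846) = 19216/18435 + 14734/8423 = 433477658/155278005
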